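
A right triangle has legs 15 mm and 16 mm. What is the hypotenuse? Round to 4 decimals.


Shape: right triangle
Legs a = 15 mm, b = 16 mm
Formula: c = sqrt(a^2 + b^2)
a^2 = 225, b^2 = 256
a^2 + b^2 = 481
c = sqrt(481)
c = 21.9317
21.9317 mm


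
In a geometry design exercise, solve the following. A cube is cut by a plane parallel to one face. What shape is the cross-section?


Solid: cube
Cutting plane: parallel to one face
Visualize the intersection of the plane with the solid's surface.
The boundary of the cut region is a square.
square


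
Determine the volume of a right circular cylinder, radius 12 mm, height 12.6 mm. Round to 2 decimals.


Shape: cylinder
Radius r = 12 mm, Height h = 12.6 mm
Formula: V = pi * r^2 * h
r^2 = 144
V = pi * 144 * 12.6
V = 1814.4 * pi
V = 5700.11
5700.11 mm^3


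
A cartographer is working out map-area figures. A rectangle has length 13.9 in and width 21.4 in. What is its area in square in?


Shape: rectangle
Length l = 13.9 in, Width w = 21.4 in
Formula: A = l * w
A = 13.9 * 21.4
A = 297.46
297.46 in^2


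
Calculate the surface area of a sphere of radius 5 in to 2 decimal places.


Shape: sphere
Radius r = 5 in
Formula: SA = 4 * pi * r^2
r^2 = 25
SA = 4 * pi * 25
SA = 100 * pi
SA = 314.16
314.16 in^2


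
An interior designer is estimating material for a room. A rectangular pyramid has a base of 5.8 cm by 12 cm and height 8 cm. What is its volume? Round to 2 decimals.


Shape: rectangular pyramid
Base: 5.8 cm x 12 cm, Height h = 8 cm
Formula: V = (1/3) * base_area * h
base_area = 5.8 * 12 = 69.6
base_area * h = 69.6 * 8 = 556.8
V = 556.8 / 3
V = 185.6
185.6 cm^3


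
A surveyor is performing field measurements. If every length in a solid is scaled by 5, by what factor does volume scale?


Linear scale factor k = 5
Rule: under a linear scaling by k, volumes scale by k^3.
k^3 = 5 * 5 * 5
k^3 = 25 * 5
k^3 = 125
Volume scales by a factor of 125.
125 (dimensionless)


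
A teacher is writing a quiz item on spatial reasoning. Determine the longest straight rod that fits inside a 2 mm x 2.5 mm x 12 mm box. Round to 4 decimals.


Shape: rectangular box (space diagonal)
l = 2 mm, w = 2.5 mm, h = 12 mm
Visualize: the diagonal of the base, then a right triangle with that diagonal and the height.
Formula: d = sqrt(l^2 + w^2 + h^2)
l^2 + w^2 + h^2 = 4 + 6.25 + 144 = 154.25
d = sqrt(154.25)
d = 12.4197
12.4197 mm


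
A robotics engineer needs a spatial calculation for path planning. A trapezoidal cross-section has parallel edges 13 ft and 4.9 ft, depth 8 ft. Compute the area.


Shape: trapezoid
Parallel sides a = 13 ft, b = 4.9 ft; Height h = 8 ft
Formula: A = (a + b) * h / 2
a + b = 13 + 4.9 = 17.9
A = 17.9 * 8 / 2
A = 143.2 / 2
A = 71.6
71.6 ft^2


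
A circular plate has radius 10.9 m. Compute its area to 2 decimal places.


Shape: circle
Radius r = 10.9 m
Formula: A = pi * r^2
r^2 = 10.9^2 = 118.81
A = pi * 118.81
A = 373.25
373.25 m^2


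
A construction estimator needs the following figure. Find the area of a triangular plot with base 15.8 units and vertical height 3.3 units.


Shape: triangle
Base b = 15.8 units, Height h = 3.3 units
Formula: A = (1/2) * b * h
A = 0.5 * 15.8 * 3.3
A = 0.5 * 52.14
A = 26.07
26.07 units^2


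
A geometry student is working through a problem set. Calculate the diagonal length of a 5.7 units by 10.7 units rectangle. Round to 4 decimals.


Shape: rectangle (diagonal via Pythagoras)
Sides: 5.7 units and 10.7 units
Formula: d = sqrt(l^2 + w^2)
l^2 = 32.49, w^2 = 114.49
l^2 + w^2 = 146.98
d = sqrt(146.98)
d = 12.1235
12.1235 units


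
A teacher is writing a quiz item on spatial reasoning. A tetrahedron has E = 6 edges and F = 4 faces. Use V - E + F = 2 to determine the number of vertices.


Polyhedron: tetrahedron
Euler's formula for convex polyhedra: V - E + F = 2
Given: E = 6 edges and F = 4 faces
Solve for V:
V = 2 + E - F = 2 + 6 - 4 = 4
4 vertices


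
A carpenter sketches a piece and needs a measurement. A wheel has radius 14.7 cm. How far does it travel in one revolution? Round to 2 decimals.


Shape: circle
Radius r = 14.7 cm
Formula: C = 2 * pi * r
C = 2 * pi * 14.7
C = 29.4 * pi
C = 92.36
92.36 cm


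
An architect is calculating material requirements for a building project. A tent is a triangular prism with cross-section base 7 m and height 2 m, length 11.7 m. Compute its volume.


Shape: triangular prism
Triangle base = 7 m, triangle height = 2 m, prism length L = 11.7 m
Formula: V = (1/2 * b * h_tri) * L
Cross-section area = 0.5 * 7 * 2 = 7
V = 7 * 11.7
V = 81.9
81.9 m^3


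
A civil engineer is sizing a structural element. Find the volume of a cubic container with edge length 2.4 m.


Shape: cube
Side s = 2.4 m
Formula: V = s^3
V = 2.4 * 2.4 * 2.4
V = 5.76 * 2.4
V = 13.824
13.824 m^3


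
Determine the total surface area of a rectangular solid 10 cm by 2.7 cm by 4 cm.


Shape: rectangular prism
l = 10 cm, w = 2.7 cm, h = 4 cm
Formula: SA = 2(lw + lh + wh)
lw = 27, lh = 40, wh = 10.8
lw + lh + wh = 77.8
SA = 2 * 77.8
SA = 155.6
155.6 cm^2


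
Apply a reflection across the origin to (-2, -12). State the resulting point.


Transformation: reflection
Original point: (-2, -12)
Rule for reflection through the origin: (x, y) -> (-x, -y)
Apply: (-2, -12) -> (2, 12)
(2, 12)


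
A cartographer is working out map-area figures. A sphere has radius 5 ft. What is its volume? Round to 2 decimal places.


Shape: sphere
Radius r = 5 ft
Formula: V = (4/3) * pi * r^3
r^3 = 125
(4/3) * 125 = 166.666667
V = 166.666667 * pi
V = 523.6
523.6 ft^3


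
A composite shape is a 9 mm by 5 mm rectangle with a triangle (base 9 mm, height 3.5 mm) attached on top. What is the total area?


Composite shape: rectangle + triangle
Rectangle area = 9 * 5 = 45
Triangle area = 0.5 * 9 * 3.5 = 15.75
Total = 45 + 15.75
Total = 60.75
60.75 mm^2


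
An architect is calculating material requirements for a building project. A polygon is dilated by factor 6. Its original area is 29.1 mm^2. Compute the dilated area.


Linear scale factor k = 6
Original area = 29.1 mm^2
Rule: under a linear scaling by k, areas scale by k^2.
k^2 = 6^2 = 36
New area = 29.1 * 36
New area = 1047.6
1047.6 mm^2


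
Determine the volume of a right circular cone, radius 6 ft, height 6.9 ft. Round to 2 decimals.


Shape: cone
Radius r = 6 ft, Height h = 6.9 ft
Formula: V = (1/3) * pi * r^2 * h
r^2 = 36
pi * r^2 * h = pi * 36 * 6.9 = 248.4 * pi
V = 248.4 * pi / 3
V = 260.12
260.12 ft^3


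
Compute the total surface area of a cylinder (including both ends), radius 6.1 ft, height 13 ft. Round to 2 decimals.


Shape: closed cylinder
Radius r = 6.1 ft, Height h = 13 ft
Formula: SA = 2*pi*r^2 + 2*pi*r*h = 2*pi*r*(r + h)
r + h = 19.1
2 * r * (r + h) = 2 * 6.1 * 19.1 = 233.02
SA = 233.02 * pi
SA = 732.05
732.05 ft^2


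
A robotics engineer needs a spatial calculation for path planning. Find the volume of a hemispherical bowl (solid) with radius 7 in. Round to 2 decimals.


Shape: hemisphere (half of a sphere)
Radius r = 7 in
Formula: V = (1/2) * (4/3) * pi * r^3 = (2/3) * pi * r^3
r^3 = 343
(2/3) * 343 = 228.666667
V = 228.666667 * pi
V = 718.38
718.38 in^3


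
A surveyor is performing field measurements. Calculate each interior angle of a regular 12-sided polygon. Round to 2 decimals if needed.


Shape: regular dodecagon (12 sides)
Formula: interior angle = (n - 2) * 180 / n
(n - 2) = 10
(n - 2) * 180 = 1800
angle = 1800 / 12
angle = 150
150 degrees


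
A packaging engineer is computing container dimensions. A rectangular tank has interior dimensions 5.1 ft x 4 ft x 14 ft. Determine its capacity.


Shape: rectangular prism
l = 5.1 ft, w = 4 ft, h = 14 ft
Formula: V = l * w * h
V = 5.1 * 4 * 14
V = 20.4 * 14
V = 285.6
285.6 ft^3


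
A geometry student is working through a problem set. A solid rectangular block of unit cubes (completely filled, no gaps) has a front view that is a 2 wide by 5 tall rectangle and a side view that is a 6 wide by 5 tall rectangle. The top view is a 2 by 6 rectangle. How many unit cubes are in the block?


Orthographic views of a solid rectangular block:
Front view 2 x 5 -> length = 2, height = 5
Side view 6 x 5 -> width = 6, height = 5 (consistent)
Top view 2 x 6 -> confirms length = 2, width = 6
The block is 2 x 6 x 5.
Total unit cubes = 2 * 6 * 5 = 60
60 unit cubes


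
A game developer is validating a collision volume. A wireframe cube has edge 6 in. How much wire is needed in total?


Shape: cube
Side s = 6 in
A cube has 12 edges, all equal.
Formula: total edge length = 12 * s
Total = 12 * 6
Total = 72
72 in


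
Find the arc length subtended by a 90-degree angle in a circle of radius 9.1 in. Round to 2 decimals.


Shape: circular arc
Radius r = 9.1 in, Angle = 90 degrees
Formula: L = (angle/360) * 2 * pi * r
2 * pi * r = 18.2 * pi
L = (90/360) * 18.2 * pi
L = 4.55 * pi
L = 14.29
14.29 in


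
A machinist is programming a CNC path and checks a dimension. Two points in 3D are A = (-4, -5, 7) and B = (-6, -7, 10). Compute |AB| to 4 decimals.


3D distance between two points
P1 = (-4, -5, 7), P2 = (-6, -7, 10)
Formula: d = sqrt((x2-x1)^2 + (y2-y1)^2 + (z2-z1)^2)
dx = -6 - -4 = -2
dy = -7 - -5 = -2
dz = 10 - 7 = 3
dx^2 + dy^2 + dz^2 = 4 + 4 + 9 = 17
d = sqrt(17)
d = 4.1231
4.1231 units


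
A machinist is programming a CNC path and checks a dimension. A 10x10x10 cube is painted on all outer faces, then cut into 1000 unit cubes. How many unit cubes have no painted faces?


Large cube: 10 x 10 x 10, cut into unit cubes.
n = 10, so n - 2 = 8
Unpainted cubes form the interior (n - 2)^3 block.
(n - 2)^3 = 8^3 = 512
512 unit cubes


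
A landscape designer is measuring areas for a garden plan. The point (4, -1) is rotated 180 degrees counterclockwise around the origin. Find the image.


Transformation: rotation about the origin
Original point: (4, -1)
Rule for 180 deg: (x, y) -> (-x, -y)
Apply: (4, -1) -> (-4, 1)
(-4, 1)


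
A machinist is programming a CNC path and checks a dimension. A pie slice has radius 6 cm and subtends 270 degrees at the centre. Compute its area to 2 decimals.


Shape: circular sector
Radius r = 6 cm, Angle = 270 degrees
Formula: A = (angle/360) * pi * r^2
r^2 = 36
Fraction of circle = 270/360
A = (270/360) * pi * 36
A = 27 * pi
A = 84.82
84.82 cm^2


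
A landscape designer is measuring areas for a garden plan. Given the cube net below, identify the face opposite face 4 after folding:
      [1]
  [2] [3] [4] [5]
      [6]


Net: cross layout. Take square 3 as the base (bottom).
Fold the four squares in the horizontal row up around 3: 2 -> left, 4 -> right, 5 wraps to the top.
Fold 1 and 6 up from 3: 1 -> back, 6 -> front.
Opposite pairs are therefore: (1, 6), (2, 4), (3, 5).
Face 4 is opposite face 2.
face 2


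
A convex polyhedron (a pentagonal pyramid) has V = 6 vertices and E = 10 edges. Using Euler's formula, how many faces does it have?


Polyhedron: pentagonal pyramid
Euler's formula for convex polyhedra: V - E + F = 2
Given: V = 6 vertices and E = 10 edges
Solve for F:
F = 2 + E - V = 2 + 10 - 6 = 6
6 faces


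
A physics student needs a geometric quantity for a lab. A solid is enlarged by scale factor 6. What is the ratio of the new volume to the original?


Linear scale factor k = 6
Rule: under a linear scaling by k, volumes scale by k^3.
k^3 = 6 * 6 * 6
k^3 = 36 * 6
k^3 = 216
Volume scales by a factor of 216.
216 (dimensionless)


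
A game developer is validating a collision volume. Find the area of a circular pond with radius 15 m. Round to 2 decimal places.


Shape: circle
Radius r = 15 m
Formula: A = pi * r^2
r^2 = 15^2 = 225
A = pi * 225
A = 706.86
706.86 m^2


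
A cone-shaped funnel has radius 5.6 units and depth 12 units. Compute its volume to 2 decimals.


Shape: cone
Radius r = 5.6 units, Height h = 12 units
Formula: V = (1/3) * pi * r^2 * h
r^2 = 31.36
pi * r^2 * h = pi * 31.36 * 12 = 376.32 * pi
V = 376.32 * pi / 3
V = 394.08
394.08 units^3


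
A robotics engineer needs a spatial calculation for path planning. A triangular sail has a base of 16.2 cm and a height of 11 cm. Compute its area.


Shape: triangle
Base b = 16.2 cm, Height h = 11 cm
Formula: A = (1/2) * b * h
A = 0.5 * 16.2 * 11
A = 0.5 * 178.2
A = 89.1
89.1 cm^2


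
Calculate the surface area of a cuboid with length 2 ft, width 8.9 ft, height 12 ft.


Shape: rectangular prism
l = 2 ft, w = 8.9 ft, h = 12 ft
Formula: SA = 2(lw + lh + wh)
lw = 17.8, lh = 24, wh = 106.8
lw + lh + wh = 148.6
SA = 2 * 148.6
SA = 297.2
297.2 ft^2


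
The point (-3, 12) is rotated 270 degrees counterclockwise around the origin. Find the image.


Transformation: rotation about the origin
Original point: (-3, 12)
Rule for 270 deg counterclockwise: (x, y) -> (y, -x)
Apply: (-3, 12) -> (12, 3)
(12, 3)


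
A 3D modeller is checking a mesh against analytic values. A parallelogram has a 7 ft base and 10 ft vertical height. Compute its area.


Shape: parallelogram
Base b = 7 ft, Height h = 10 ft
Formula: A = b * h
A = 7 * 10
A = 70
70 ft^2


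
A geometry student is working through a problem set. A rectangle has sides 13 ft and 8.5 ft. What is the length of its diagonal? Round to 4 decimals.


Shape: rectangle (diagonal via Pythagoras)
Sides: 13 ft and 8.5 ft
Formula: d = sqrt(l^2 + w^2)
l^2 = 169, w^2 = 72.25
l^2 + w^2 = 241.25
d = sqrt(241.25)
d = 15.5322
15.5322 ft


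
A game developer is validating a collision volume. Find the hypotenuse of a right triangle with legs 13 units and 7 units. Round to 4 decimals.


Shape: right triangle
Legs a = 13 units, b = 7 units
Formula: c = sqrt(a^2 + b^2)
a^2 = 169, b^2 = 49
a^2 + b^2 = 218
c = sqrt(218)
c = 14.7648
14.7648 units


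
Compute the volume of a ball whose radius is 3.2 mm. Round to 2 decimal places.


Shape: sphere
Radius r = 3.2 mm
Formula: V = (4/3) * pi * r^3
r^3 = 32.768
(4/3) * 32.768 = 43.690667
V = 43.690667 * pi
V = 137.26
137.26 mm^3


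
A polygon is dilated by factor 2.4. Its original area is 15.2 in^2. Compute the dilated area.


Linear scale factor k = 2.4
Original area = 15.2 in^2
Rule: under a linear scaling by k, areas scale by k^2.
k^2 = 2.4^2 = 5.76
New area = 15.2 * 5.76
New area = 87.552
87.552 in^2


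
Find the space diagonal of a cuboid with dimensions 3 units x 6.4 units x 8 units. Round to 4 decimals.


Shape: rectangular box (space diagonal)
l = 3 units, w = 6.4 units, h = 8 units
Visualize: the diagonal of the base, then a right triangle with that diagonal and the height.
Formula: d = sqrt(l^2 + w^2 + h^2)
l^2 + w^2 + h^2 = 9 + 40.96 + 64 = 113.96
d = sqrt(113.96)
d = 10.6752
10.6752 units


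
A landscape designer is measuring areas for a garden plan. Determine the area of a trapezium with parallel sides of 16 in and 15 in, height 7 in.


Shape: trapezoid
Parallel sides a = 16 in, b = 15 in; Height h = 7 in
Formula: A = (a + b) * h / 2
a + b = 16 + 15 = 31
A = 31 * 7 / 2
A = 217 / 2
A = 108.5
108.5 in^2


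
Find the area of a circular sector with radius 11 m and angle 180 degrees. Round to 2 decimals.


Shape: circular sector
Radius r = 11 m, Angle = 180 degrees
Formula: A = (angle/360) * pi * r^2
r^2 = 121
Fraction of circle = 180/360
A = (180/360) * pi * 121
A = 60.5 * pi
A = 190.07
190.07 m^2


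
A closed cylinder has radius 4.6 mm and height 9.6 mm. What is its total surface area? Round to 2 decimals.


Shape: closed cylinder
Radius r = 4.6 mm, Height h = 9.6 mm
Formula: SA = 2*pi*r^2 + 2*pi*r*h = 2*pi*r*(r + h)
r + h = 14.2
2 * r * (r + h) = 2 * 4.6 * 14.2 = 130.64
SA = 130.64 * pi
SA = 410.42
410.42 mm^2


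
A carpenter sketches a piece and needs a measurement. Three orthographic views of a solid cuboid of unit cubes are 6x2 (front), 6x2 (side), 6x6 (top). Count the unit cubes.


Orthographic views of a solid rectangular block:
Front view 6 x 2 -> length = 6, height = 2
Side view 6 x 2 -> width = 6, height = 2 (consistent)
Top view 6 x 6 -> confirms length = 6, width = 6
The block is 6 x 6 x 2.
Total unit cubes = 6 * 6 * 2 = 72
72 unit cubes


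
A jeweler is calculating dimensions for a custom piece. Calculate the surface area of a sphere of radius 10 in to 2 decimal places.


Shape: sphere
Radius r = 10 in
Formula: SA = 4 * pi * r^2
r^2 = 100
SA = 4 * pi * 100
SA = 400 * pi
SA = 1256.64
1256.64 in^2


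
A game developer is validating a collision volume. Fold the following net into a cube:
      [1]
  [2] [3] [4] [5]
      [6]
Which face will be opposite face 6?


Net: cross layout. Take square 3 as the base (bottom).
Fold the four squares in the horizontal row up around 3: 2 -> left, 4 -> right, 5 wraps to the top.
Fold 1 and 6 up from 3: 1 -> back, 6 -> front.
Opposite pairs are therefore: (1, 6), (2, 4), (3, 5).
Face 6 is opposite face 1.
face 1


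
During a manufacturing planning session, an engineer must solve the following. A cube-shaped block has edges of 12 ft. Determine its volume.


Shape: cube
Side s = 12 ft
Formula: V = s^3
V = 12 * 12 * 12
V = 144 * 12
V = 1728
1728 ft^3


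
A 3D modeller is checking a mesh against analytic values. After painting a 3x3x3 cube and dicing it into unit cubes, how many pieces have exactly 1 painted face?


Large cube: 3 x 3 x 3, cut into unit cubes.
n = 3, so n - 2 = 1
Cubes with 1 painted face lie in the interior of each face.
A cube has 6 faces; each contributes (n - 2)^2 = 1 such cubes.
Count = 6 * 1 = 6
6 unit cubes


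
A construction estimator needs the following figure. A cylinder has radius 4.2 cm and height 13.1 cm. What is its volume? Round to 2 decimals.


Shape: cylinder
Radius r = 4.2 cm, Height h = 13.1 cm
Formula: V = pi * r^2 * h
r^2 = 17.64
V = pi * 17.64 * 13.1
V = 231.084 * pi
V = 725.97
725.97 cm^3


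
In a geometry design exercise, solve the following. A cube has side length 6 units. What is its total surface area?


Shape: cube
Side s = 6 units
A cube has 6 square faces.
Formula: SA = 6 * s^2
s^2 = 36
SA = 6 * 36
SA = 216
216 units^2


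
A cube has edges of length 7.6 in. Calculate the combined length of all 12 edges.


Shape: cube
Side s = 7.6 in
A cube has 12 edges, all equal.
Formula: total edge length = 12 * s
Total = 12 * 7.6
Total = 91.2
91.2 in


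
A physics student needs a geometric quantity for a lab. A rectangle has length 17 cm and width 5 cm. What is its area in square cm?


Shape: rectangle
Length l = 17 cm, Width w = 5 cm
Formula: A = l * w
A = 17 * 5
A = 85
85 cm^2


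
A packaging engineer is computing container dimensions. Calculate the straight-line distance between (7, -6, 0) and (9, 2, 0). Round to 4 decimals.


3D distance between two points
P1 = (7, -6, 0), P2 = (9, 2, 0)
Formula: d = sqrt((x2-x1)^2 + (y2-y1)^2 + (z2-z1)^2)
dx = 9 - 7 = 2
dy = 2 - -6 = 8
dz = 0 - 0 = 0
dx^2 + dy^2 + dz^2 = 4 + 64 + 0 = 68
d = sqrt(68)
d = 8.2462
8.2462 units


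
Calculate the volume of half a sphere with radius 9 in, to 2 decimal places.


Shape: hemisphere (half of a sphere)
Radius r = 9 in
Formula: V = (1/2) * (4/3) * pi * r^3 = (2/3) * pi * r^3
r^3 = 729
(2/3) * 729 = 486
V = 486 * pi
V = 1526.81
1526.81 in^3


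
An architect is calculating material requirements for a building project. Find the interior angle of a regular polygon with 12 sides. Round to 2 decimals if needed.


Shape: regular dodecagon (12 sides)
Formula: interior angle = (n - 2) * 180 / n
(n - 2) = 10
(n - 2) * 180 = 1800
angle = 1800 / 12
angle = 150
150 degrees


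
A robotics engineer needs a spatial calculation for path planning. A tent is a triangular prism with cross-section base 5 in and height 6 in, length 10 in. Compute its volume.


Shape: triangular prism
Triangle base = 5 in, triangle height = 6 in, prism length L = 10 in
Formula: V = (1/2 * b * h_tri) * L
Cross-section area = 0.5 * 5 * 6 = 15
V = 15 * 10
V = 150
150 in^3


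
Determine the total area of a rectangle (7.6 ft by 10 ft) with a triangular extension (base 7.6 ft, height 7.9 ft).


Composite shape: rectangle + triangle
Rectangle area = 7.6 * 10 = 76
Triangle area = 0.5 * 7.6 * 7.9 = 30.02
Total = 76 + 30.02
Total = 106.02
106.02 ft^2


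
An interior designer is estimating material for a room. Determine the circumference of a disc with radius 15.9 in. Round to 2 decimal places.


Shape: circle
Radius r = 15.9 in
Formula: C = 2 * pi * r
C = 2 * pi * 15.9
C = 31.8 * pi
C = 99.9
99.9 in


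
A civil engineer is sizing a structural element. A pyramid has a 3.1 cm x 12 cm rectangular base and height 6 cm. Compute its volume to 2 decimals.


Shape: rectangular pyramid
Base: 3.1 cm x 12 cm, Height h = 6 cm
Formula: V = (1/3) * base_area * h
base_area = 3.1 * 12 = 37.2
base_area * h = 37.2 * 6 = 223.2
V = 223.2 / 3
V = 74.4
74.4 cm^3


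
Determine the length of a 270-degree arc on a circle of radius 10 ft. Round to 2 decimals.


Shape: circular arc
Radius r = 10 ft, Angle = 270 degrees
Formula: L = (angle/360) * 2 * pi * r
2 * pi * r = 20 * pi
L = (270/360) * 20 * pi
L = 15 * pi
L = 47.12
47.12 ft


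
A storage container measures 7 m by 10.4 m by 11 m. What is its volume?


Shape: rectangular prism
l = 7 m, w = 10.4 m, h = 11 m
Formula: V = l * w * h
V = 7 * 10.4 * 11
V = 72.8 * 11
V = 800.8
800.8 m^3


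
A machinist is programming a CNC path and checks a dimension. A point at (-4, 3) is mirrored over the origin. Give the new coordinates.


Transformation: reflection
Original point: (-4, 3)
Rule for reflection through the origin: (x, y) -> (-x, -y)
Apply: (-4, 3) -> (4, -3)
(4, -3)


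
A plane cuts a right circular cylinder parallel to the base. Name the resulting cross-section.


Solid: right circular cylinder
Cutting plane: parallel to the base
Visualize the intersection of the plane with the solid's surface.
The boundary of the cut region is a circle.
circle


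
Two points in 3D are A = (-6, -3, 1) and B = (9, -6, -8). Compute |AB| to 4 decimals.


3D distance between two points
P1 = (-6, -3, 1), P2 = (9, -6, -8)
Formula: d = sqrt((x2-x1)^2 + (y2-y1)^2 + (z2-z1)^2)
dx = 9 - -6 = 15
dy = -6 - -3 = -3
dz = -8 - 1 = -9
dx^2 + dy^2 + dz^2 = 225 + 9 + 81 = 315
d = sqrt(315)
d = 17.7482
17.7482 units


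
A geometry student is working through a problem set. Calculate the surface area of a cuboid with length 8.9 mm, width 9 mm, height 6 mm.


Shape: rectangular prism
l = 8.9 mm, w = 9 mm, h = 6 mm
Formula: SA = 2(lw + lh + wh)
lw = 80.1, lh = 53.4, wh = 54
lw + lh + wh = 187.5
SA = 2 * 187.5
SA = 375
375 mm^2


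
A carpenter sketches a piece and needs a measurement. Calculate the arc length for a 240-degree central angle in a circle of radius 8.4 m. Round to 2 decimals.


Shape: circular arc
Radius r = 8.4 m, Angle = 240 degrees
Formula: L = (angle/360) * 2 * pi * r
2 * pi * r = 16.8 * pi
L = (240/360) * 16.8 * pi
L = 11.2 * pi
L = 35.19
35.19 m


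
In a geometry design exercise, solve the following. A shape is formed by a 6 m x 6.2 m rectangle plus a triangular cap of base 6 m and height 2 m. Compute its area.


Composite shape: rectangle + triangle
Rectangle area = 6 * 6.2 = 37.2
Triangle area = 0.5 * 6 * 2 = 6
Total = 37.2 + 6
Total = 43.2
43.2 m^2


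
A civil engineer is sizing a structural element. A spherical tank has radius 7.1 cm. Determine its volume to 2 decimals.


Shape: sphere
Radius r = 7.1 cm
Formula: V = (4/3) * pi * r^3
r^3 = 357.911
(4/3) * 357.911 = 477.214667
V = 477.214667 * pi
V = 1499.21
1499.21 cm^3


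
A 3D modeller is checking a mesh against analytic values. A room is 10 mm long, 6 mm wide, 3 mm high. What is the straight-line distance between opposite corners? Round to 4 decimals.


Shape: rectangular box (space diagonal)
l = 10 mm, w = 6 mm, h = 3 mm
Visualize: the diagonal of the base, then a right triangle with that diagonal and the height.
Formula: d = sqrt(l^2 + w^2 + h^2)
l^2 + w^2 + h^2 = 100 + 36 + 9 = 145
d = sqrt(145)
d = 12.0416
12.0416 mm


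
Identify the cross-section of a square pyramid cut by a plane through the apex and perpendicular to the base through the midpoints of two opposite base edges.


Solid: square pyramid
Cutting plane: through the apex and perpendicular to the base through the midpoints of two opposite base edges
Visualize the intersection of the plane with the solid's surface.
The boundary of the cut region is a isosceles triangle.
isosceles triangle


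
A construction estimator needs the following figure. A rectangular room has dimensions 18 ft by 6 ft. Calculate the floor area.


Shape: rectangle
Length l = 18 ft, Width w = 6 ft
Formula: A = l * w
A = 18 * 6
A = 108
108 ft^2


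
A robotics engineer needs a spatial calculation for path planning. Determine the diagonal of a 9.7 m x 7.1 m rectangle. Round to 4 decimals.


Shape: rectangle (diagonal via Pythagoras)
Sides: 9.7 m and 7.1 m
Formula: d = sqrt(l^2 + w^2)
l^2 = 94.09, w^2 = 50.41
l^2 + w^2 = 144.5
d = sqrt(144.5)
d = 12.0208
12.0208 m


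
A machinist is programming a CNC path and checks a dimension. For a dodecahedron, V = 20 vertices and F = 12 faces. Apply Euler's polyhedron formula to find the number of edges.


Polyhedron: dodecahedron
Euler's formula for convex polyhedra: V - E + F = 2
Given: V = 20 vertices and F = 12 faces
Solve for E:
E = V + F - 2 = 20 + 12 - 2 = 30
30 edges


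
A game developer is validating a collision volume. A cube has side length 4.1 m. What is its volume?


Shape: cube
Side s = 4.1 m
Formula: V = s^3
V = 4.1 * 4.1 * 4.1
V = 16.81 * 4.1
V = 68.921
68.921 m^3


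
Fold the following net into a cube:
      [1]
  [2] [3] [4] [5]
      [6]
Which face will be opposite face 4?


Net: cross layout. Take square 3 as the base (bottom).
Fold the four squares in the horizontal row up around 3: 2 -> left, 4 -> right, 5 wraps to the top.
Fold 1 and 6 up from 3: 1 -> back, 6 -> front.
Opposite pairs are therefore: (1, 6), (2, 4), (3, 5).
Face 4 is opposite face 2.
face 2


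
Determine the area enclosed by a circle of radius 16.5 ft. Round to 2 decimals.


Shape: circle
Radius r = 16.5 ft
Formula: A = pi * r^2
r^2 = 16.5^2 = 272.25
A = pi * 272.25
A = 855.3
855.3 ft^2


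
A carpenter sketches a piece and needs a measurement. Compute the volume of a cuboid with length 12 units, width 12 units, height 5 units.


Shape: rectangular prism
l = 12 units, w = 12 units, h = 5 units
Formula: V = l * w * h
V = 12 * 12 * 5
V = 144 * 5
V = 720
720 units^3


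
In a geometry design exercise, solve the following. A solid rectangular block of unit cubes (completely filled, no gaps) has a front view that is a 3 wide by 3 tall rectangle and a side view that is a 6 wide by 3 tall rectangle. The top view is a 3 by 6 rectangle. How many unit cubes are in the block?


Orthographic views of a solid rectangular block:
Front view 3 x 3 -> length = 3, height = 3
Side view 6 x 3 -> width = 6, height = 3 (consistent)
Top view 3 x 6 -> confirms length = 3, width = 6
The block is 3 x 6 x 3.
Total unit cubes = 3 * 6 * 3 = 54
54 unit cubes


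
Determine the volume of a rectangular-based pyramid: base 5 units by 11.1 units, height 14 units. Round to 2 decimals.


Shape: rectangular pyramid
Base: 5 units x 11.1 units, Height h = 14 units
Formula: V = (1/3) * base_area * h
base_area = 5 * 11.1 = 55.5
base_area * h = 55.5 * 14 = 777
V = 777 / 3
V = 259
259 units^3


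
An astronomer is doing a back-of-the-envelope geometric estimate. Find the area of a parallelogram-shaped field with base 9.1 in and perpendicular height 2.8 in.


Shape: parallelogram
Base b = 9.1 in, Height h = 2.8 in
Formula: A = b * h
A = 9.1 * 2.8
A = 25.48
25.48 in^2


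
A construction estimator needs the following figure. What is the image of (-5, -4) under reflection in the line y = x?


Transformation: reflection
Original point: (-5, -4)
Rule for reflection over y = x: (x, y) -> (y, x)
Apply: (-5, -4) -> (-4, -5)
(-4, -5)


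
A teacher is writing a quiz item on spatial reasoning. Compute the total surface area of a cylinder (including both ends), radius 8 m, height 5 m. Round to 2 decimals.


Shape: closed cylinder
Radius r = 8 m, Height h = 5 m
Formula: SA = 2*pi*r^2 + 2*pi*r*h = 2*pi*r*(r + h)
r + h = 13
2 * r * (r + h) = 2 * 8 * 13 = 208
SA = 208 * pi
SA = 653.45
653.45 m^2


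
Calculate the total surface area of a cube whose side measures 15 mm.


Shape: cube
Side s = 15 mm
A cube has 6 square faces.
Formula: SA = 6 * s^2
s^2 = 225
SA = 6 * 225
SA = 1350
1350 mm^2


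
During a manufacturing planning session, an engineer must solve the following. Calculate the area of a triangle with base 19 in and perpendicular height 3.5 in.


Shape: triangle
Base b = 19 in, Height h = 3.5 in
Formula: A = (1/2) * b * h
A = 0.5 * 19 * 3.5
A = 0.5 * 66.5
A = 33.25
33.25 in^2


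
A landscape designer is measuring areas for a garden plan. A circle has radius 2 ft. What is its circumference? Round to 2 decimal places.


Shape: circle
Radius r = 2 ft
Formula: C = 2 * pi * r
C = 2 * pi * 2
C = 4 * pi
C = 12.57
12.57 ft


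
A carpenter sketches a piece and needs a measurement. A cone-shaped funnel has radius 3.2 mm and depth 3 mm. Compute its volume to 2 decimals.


Shape: cone
Radius r = 3.2 mm, Height h = 3 mm
Formula: V = (1/3) * pi * r^2 * h
r^2 = 10.24
pi * r^2 * h = pi * 10.24 * 3 = 30.72 * pi
V = 30.72 * pi / 3
V = 32.17
32.17 mm^3


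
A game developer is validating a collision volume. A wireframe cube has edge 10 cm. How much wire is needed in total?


Shape: cube
Side s = 10 cm
A cube has 12 edges, all equal.
Formula: total edge length = 12 * s
Total = 12 * 10
Total = 120
120 cm


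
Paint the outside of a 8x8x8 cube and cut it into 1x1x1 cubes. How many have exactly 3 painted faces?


Large cube: 8 x 8 x 8, cut into unit cubes.
Cubes with 3 painted faces are at the corners. A cube always has 8 corners.
Count = 8
8 unit cubes


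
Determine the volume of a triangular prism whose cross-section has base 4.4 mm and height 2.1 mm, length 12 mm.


Shape: triangular prism
Triangle base = 4.4 mm, triangle height = 2.1 mm, prism length L = 12 mm
Formula: V = (1/2 * b * h_tri) * L
Cross-section area = 0.5 * 4.4 * 2.1 = 4.62
V = 4.62 * 12
V = 55.44
55.44 mm^3


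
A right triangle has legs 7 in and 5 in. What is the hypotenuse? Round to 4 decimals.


Shape: right triangle
Legs a = 7 in, b = 5 in
Formula: c = sqrt(a^2 + b^2)
a^2 = 49, b^2 = 25
a^2 + b^2 = 74
c = sqrt(74)
c = 8.6023
8.6023 in


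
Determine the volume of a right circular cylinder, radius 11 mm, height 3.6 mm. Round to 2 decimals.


Shape: cylinder
Radius r = 11 mm, Height h = 3.6 mm
Formula: V = pi * r^2 * h
r^2 = 121
V = pi * 121 * 3.6
V = 435.6 * pi
V = 1368.48
1368.48 mm^3


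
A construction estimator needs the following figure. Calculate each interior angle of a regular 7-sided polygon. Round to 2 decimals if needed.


Shape: regular heptagon (7 sides)
Formula: interior angle = (n - 2) * 180 / n
(n - 2) = 5
(n - 2) * 180 = 900
angle = 900 / 7
angle = 128.57
128.57 degrees


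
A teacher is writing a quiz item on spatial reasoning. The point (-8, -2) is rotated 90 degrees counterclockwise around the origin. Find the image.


Transformation: rotation about the origin
Original point: (-8, -2)
Rule for 90 deg counterclockwise: (x, y) -> (-y, x)
Apply: (-8, -2) -> (2, -8)
(2, -8)


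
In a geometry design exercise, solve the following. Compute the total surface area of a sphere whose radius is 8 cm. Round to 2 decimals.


Shape: sphere
Radius r = 8 cm
Formula: SA = 4 * pi * r^2
r^2 = 64
SA = 4 * pi * 64
SA = 256 * pi
SA = 804.25
804.25 cm^2


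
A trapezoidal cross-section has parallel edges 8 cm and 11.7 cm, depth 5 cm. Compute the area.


Shape: trapezoid
Parallel sides a = 8 cm, b = 11.7 cm; Height h = 5 cm
Formula: A = (a + b) * h / 2
a + b = 8 + 11.7 = 19.7
A = 19.7 * 5 / 2
A = 98.5 / 2
A = 49.25
49.25 cm^2


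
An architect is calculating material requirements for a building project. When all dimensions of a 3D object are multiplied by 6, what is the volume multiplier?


Linear scale factor k = 6
Rule: under a linear scaling by k, volumes scale by k^3.
k^3 = 6 * 6 * 6
k^3 = 36 * 6
k^3 = 216
Volume scales by a factor of 216.
216 (dimensionless)


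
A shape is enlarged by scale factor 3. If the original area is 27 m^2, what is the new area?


Linear scale factor k = 3
Original area = 27 m^2
Rule: under a linear scaling by k, areas scale by k^2.
k^2 = 3^2 = 9
New area = 27 * 9
New area = 243
243 m^2


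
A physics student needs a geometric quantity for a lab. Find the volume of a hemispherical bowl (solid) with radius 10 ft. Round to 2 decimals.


Shape: hemisphere (half of a sphere)
Radius r = 10 ft
Formula: V = (1/2) * (4/3) * pi * r^3 = (2/3) * pi * r^3
r^3 = 1000
(2/3) * 1000 = 666.666667
V = 666.666667 * pi
V = 2094.4
2094.4 ft^3


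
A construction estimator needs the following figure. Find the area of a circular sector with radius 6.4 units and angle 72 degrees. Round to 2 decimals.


Shape: circular sector
Radius r = 6.4 units, Angle = 72 degrees
Formula: A = (angle/360) * pi * r^2
r^2 = 40.96
Fraction of circle = 72/360
A = (72/360) * pi * 40.96
A = 8.192 * pi
A = 25.74
25.74 units^2


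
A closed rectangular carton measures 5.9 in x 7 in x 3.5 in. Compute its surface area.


Shape: rectangular prism
l = 5.9 in, w = 7 in, h = 3.5 in
Formula: SA = 2(lw + lh + wh)
lw = 41.3, lh = 20.65, wh = 24.5
lw + lh + wh = 86.45
SA = 2 * 86.45
SA = 172.9
172.9 in^2


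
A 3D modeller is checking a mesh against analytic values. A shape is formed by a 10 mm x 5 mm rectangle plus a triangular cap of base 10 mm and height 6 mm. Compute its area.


Composite shape: rectangle + triangle
Rectangle area = 10 * 5 = 50
Triangle area = 0.5 * 10 * 6 = 30
Total = 50 + 30
Total = 80
80 mm^2


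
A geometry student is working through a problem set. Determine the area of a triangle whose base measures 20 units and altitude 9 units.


Shape: triangle
Base b = 20 units, Height h = 9 units
Formula: A = (1/2) * b * h
A = 0.5 * 20 * 9
A = 0.5 * 180
A = 90
90 units^2


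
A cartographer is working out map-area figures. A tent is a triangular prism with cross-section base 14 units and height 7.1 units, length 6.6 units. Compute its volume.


Shape: triangular prism
Triangle base = 14 units, triangle height = 7.1 units, prism length L = 6.6 units
Formula: V = (1/2 * b * h_tri) * L
Cross-section area = 0.5 * 14 * 7.1 = 49.7
V = 49.7 * 6.6
V = 328.02
328.02 units^3


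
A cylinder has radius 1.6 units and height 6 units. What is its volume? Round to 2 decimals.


Shape: cylinder
Radius r = 1.6 units, Height h = 6 units
Formula: V = pi * r^2 * h
r^2 = 2.56
V = pi * 2.56 * 6
V = 15.36 * pi
V = 48.25
48.25 units^3


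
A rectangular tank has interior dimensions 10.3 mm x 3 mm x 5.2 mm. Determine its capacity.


Shape: rectangular prism
l = 10.3 mm, w = 3 mm, h = 5.2 mm
Formula: V = l * w * h
V = 10.3 * 3 * 5.2
V = 30.9 * 5.2
V = 160.68
160.68 mm^3


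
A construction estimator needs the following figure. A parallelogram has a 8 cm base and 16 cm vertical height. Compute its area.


Shape: parallelogram
Base b = 8 cm, Height h = 16 cm
Formula: A = b * h
A = 8 * 16
A = 128
128 cm^2


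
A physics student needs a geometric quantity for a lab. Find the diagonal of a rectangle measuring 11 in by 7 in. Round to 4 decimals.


Shape: rectangle (diagonal via Pythagoras)
Sides: 11 in and 7 in
Formula: d = sqrt(l^2 + w^2)
l^2 = 121, w^2 = 49
l^2 + w^2 = 170
d = sqrt(170)
d = 13.0384
13.0384 in


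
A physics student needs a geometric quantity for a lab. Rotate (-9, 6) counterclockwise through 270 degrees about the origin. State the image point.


Transformation: rotation about the origin
Original point: (-9, 6)
Rule for 270 deg counterclockwise: (x, y) -> (y, -x)
Apply: (-9, 6) -> (6, 9)
(6, 9)


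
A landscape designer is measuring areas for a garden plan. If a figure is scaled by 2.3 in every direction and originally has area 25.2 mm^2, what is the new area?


Linear scale factor k = 2.3
Original area = 25.2 mm^2
Rule: under a linear scaling by k, areas scale by k^2.
k^2 = 2.3^2 = 5.29
New area = 25.2 * 5.29
New area = 133.308
133.308 mm^2


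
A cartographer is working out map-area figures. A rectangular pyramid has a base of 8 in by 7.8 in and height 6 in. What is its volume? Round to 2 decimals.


Shape: rectangular pyramid
Base: 8 in x 7.8 in, Height h = 6 in
Formula: V = (1/3) * base_area * h
base_area = 8 * 7.8 = 62.4
base_area * h = 62.4 * 6 = 374.4
V = 374.4 / 3
V = 124.8
124.8 in^3


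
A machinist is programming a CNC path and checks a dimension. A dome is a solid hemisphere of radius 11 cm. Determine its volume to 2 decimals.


Shape: hemisphere (half of a sphere)
Radius r = 11 cm
Formula: V = (1/2) * (4/3) * pi * r^3 = (2/3) * pi * r^3
r^3 = 1331
(2/3) * 1331 = 887.333333
V = 887.333333 * pi
V = 2787.64
2787.64 cm^3


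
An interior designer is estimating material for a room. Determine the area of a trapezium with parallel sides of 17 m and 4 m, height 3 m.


Shape: trapezoid
Parallel sides a = 17 m, b = 4 m; Height h = 3 m
Formula: A = (a + b) * h / 2
a + b = 17 + 4 = 21
A = 21 * 3 / 2
A = 63 / 2
A = 31.5
31.5 m^2


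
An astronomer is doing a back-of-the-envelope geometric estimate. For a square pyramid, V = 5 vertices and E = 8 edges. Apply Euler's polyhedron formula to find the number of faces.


Polyhedron: square pyramid
Euler's formula for convex polyhedra: V - E + F = 2
Given: V = 5 vertices and E = 8 edges
Solve for F:
F = 2 + E - V = 2 + 8 - 5 = 5
5 faces


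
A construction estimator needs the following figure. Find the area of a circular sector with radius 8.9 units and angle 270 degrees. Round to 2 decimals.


Shape: circular sector
Radius r = 8.9 units, Angle = 270 degrees
Formula: A = (angle/360) * pi * r^2
r^2 = 79.21
Fraction of circle = 270/360
A = (270/360) * pi * 79.21
A = 59.4075 * pi
A = 186.63
186.63 units^2


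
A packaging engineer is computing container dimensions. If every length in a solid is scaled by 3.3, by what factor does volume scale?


Linear scale factor k = 3.3
Rule: under a linear scaling by k, volumes scale by k^3.
k^3 = 3.3 * 3.3 * 3.3
k^3 = 10.89 * 3.3
k^3 = 35.937
Volume scales by a factor of 35.937.
35.937 (dimensionless)


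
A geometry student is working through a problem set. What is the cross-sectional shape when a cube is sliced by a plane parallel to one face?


Solid: cube
Cutting plane: parallel to one face
Visualize the intersection of the plane with the solid's surface.
The boundary of the cut region is a square.
square


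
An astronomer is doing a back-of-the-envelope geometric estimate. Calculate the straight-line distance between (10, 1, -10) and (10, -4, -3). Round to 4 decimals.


3D distance between two points
P1 = (10, 1, -10), P2 = (10, -4, -3)
Formula: d = sqrt((x2-x1)^2 + (y2-y1)^2 + (z2-z1)^2)
dx = 10 - 10 = 0
dy = -4 - 1 = -5
dz = -3 - -10 = 7
dx^2 + dy^2 + dz^2 = 0 + 25 + 49 = 74
d = sqrt(74)
d = 8.6023
8.6023 units


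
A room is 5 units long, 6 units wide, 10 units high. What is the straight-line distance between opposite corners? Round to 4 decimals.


Shape: rectangular box (space diagonal)
l = 5 units, w = 6 units, h = 10 units
Visualize: the diagonal of the base, then a right triangle with that diagonal and the height.
Formula: d = sqrt(l^2 + w^2 + h^2)
l^2 + w^2 + h^2 = 25 + 36 + 100 = 161
d = sqrt(161)
d = 12.6886
12.6886 units


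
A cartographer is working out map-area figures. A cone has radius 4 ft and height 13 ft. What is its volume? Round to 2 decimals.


Shape: cone
Radius r = 4 ft, Height h = 13 ft
Formula: V = (1/3) * pi * r^2 * h
r^2 = 16
pi * r^2 * h = pi * 16 * 13 = 208 * pi
V = 208 * pi / 3
V = 217.82
217.82 ft^3


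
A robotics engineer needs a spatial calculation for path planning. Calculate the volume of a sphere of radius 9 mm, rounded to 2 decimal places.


Shape: sphere
Radius r = 9 mm
Formula: V = (4/3) * pi * r^3
r^3 = 729
(4/3) * 729 = 972
V = 972 * pi
V = 3053.63
3053.63 mm^3
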